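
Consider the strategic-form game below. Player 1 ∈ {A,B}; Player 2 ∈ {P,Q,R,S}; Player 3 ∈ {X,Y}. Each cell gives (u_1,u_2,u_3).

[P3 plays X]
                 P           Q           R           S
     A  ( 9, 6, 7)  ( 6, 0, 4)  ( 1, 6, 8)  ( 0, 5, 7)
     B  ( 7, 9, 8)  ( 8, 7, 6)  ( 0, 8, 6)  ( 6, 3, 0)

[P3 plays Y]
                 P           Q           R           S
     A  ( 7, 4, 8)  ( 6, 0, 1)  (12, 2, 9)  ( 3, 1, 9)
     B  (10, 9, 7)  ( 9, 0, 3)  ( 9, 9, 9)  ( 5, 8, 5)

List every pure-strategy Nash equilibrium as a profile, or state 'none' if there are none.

Equilibria: none

(A,P,X): not NE [P3→Y gives 8>7]
(A,P,Y): not NE [P1→B gives 10>7]
(A,Q,X): not NE [P1→B gives 8>6; P2→R gives 6>0]
(A,Q,Y): not NE [P1→B gives 9>6; P2→P gives 4>0; P3→X gives 4>1]
(A,R,X): not NE [P3→Y gives 9>8]
(A,R,Y): not NE [P2→P gives 4>2]
(A,S,X): not NE [P1→B gives 6>0; P2→R gives 6>5; P3→Y gives 9>7]
(A,S,Y): not NE [P1→B gives 5>3; P2→P gives 4>1]
(B,P,X): not NE [P1→A gives 9>7]
(B,P,Y): not NE [P3→X gives 8>7]
(B,Q,X): not NE [P2→P gives 9>7]
(B,Q,Y): not NE [P2→R gives 9>0; P3→X gives 6>3]
(B,R,X): not NE [P1→A gives 1>0; P2→P gives 9>8; P3→Y gives 9>6]
(B,R,Y): not NE [P1→A gives 12>9]
(B,S,X): not NE [P2→P gives 9>3; P3→Y gives 5>0]
(B,S,Y): not NE [P2→R gives 9>8]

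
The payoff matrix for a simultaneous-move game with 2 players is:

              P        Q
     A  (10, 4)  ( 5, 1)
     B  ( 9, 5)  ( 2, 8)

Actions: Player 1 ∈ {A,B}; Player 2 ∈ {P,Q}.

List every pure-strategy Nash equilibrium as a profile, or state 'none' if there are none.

PSNE = {(A,P)}

(A,P): NE
(A,Q): not NE [P2→P gives 4>1]
(B,P): not NE [P1→A gives 10>9; P2→Q gives 8>5]
(B,Q): not NE [P1→A gives 5>2]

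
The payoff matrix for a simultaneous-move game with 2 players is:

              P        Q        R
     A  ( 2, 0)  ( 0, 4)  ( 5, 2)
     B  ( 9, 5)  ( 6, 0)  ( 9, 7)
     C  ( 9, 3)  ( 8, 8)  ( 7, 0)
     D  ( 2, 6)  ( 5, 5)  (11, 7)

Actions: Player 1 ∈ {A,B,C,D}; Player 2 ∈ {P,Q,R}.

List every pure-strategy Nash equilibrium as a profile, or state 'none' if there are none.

Nash profiles: (C,Q), (D,R)

(A,P): not NE [P1→C gives 9>2; P2→Q gives 4>0]
(A,Q): not NE [P1→C gives 8>0]
(A,R): not NE [P1→D gives 11>5; P2→Q gives 4>2]
(B,P): not NE [P2→R gives 7>5]
(B,Q): not NE [P1→C gives 8>6; P2→R gives 7>0]
(B,R): not NE [P1→D gives 11>9]
(C,P): not NE [P2→Q gives 8>3]
(C,Q): NE
(C,R): not NE [P1→D gives 11>7; P2→Q gives 8>0]
(D,P): not NE [P1→C gives 9>2; P2→R gives 7>6]
(D,Q): not NE [P1→C gives 8>5; P2→R gives 7>5]
(D,R): NE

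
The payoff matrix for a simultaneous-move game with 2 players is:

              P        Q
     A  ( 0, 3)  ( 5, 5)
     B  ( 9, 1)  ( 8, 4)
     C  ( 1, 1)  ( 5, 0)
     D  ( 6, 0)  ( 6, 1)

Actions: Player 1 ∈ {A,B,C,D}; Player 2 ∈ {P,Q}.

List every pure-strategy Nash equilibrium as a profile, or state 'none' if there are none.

PSNE = {(B,Q)}

(A,P): not NE [P1→B gives 9>0; P2→Q gives 5>3]
(A,Q): not NE [P1→B gives 8>5]
(B,P): not NE [P2→Q gives 4>1]
(B,Q): NE
(C,P): not NE [P1→B gives 9>1]
(C,Q): not NE [P1→B gives 8>5; P2→P gives 1>0]
(D,P): not NE [P1→B gives 9>6; P2→Q gives 1>0]
(D,Q): not NE [P1→B gives 8>6]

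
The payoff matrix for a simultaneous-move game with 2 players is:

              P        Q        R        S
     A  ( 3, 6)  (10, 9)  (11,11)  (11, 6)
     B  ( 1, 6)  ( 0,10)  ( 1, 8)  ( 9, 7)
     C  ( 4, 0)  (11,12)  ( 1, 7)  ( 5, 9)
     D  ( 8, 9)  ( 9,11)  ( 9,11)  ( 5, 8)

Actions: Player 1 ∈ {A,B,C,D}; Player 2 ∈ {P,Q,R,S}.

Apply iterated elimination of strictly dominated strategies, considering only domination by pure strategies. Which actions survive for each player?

Remaining: P1:{A,C} P2:{Q,R}

P1 drop B (A beats it: P:3>1 Q:10>0 R:11>1 S:11>9)
P2 drop P (Q beats it: A:9>6 C:12>0 D:11>9)
P1 drop D (A beats it: Q:10>9 R:11>9 S:11>5)
P2 drop S (Q beats it: A:9>6 C:12>9)
P1→{A,C} P2→{Q,R}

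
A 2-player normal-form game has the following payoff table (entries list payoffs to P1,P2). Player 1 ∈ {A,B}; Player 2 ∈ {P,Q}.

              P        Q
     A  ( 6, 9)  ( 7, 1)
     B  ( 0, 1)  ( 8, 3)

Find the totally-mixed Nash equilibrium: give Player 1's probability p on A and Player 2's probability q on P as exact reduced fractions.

P1 mixes 1/5 on A; P2 mixes 1/7 on P

P1 indiff ⇒ q·6+(1-q)·7 = q·0+(1-q)·8 ⇒ q(6) = (1-q)(1) ⇒ q = 1/7
P2 indiff ⇒ p·9+(1-p)·1 = p·1+(1-p)·3 ⇒ p(8) = (1-p)(2) ⇒ p = 1/5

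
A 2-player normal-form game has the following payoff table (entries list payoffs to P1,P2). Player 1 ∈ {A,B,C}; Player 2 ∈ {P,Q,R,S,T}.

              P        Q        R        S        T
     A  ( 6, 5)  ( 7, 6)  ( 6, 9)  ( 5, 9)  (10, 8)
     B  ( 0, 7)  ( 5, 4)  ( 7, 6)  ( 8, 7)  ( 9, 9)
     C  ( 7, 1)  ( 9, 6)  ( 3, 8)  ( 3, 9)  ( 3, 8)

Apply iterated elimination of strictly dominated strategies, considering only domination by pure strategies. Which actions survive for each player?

P2 drop P (T beats it: A:8>5 B:9>7 C:8>1)
P2 drop Q (R beats it: A:9>6 B:6>4 C:8>6)
P1 drop C (A beats it: R:6>3 S:5>3 T:10>3)
P1→{A,B} P2→{R,S,T}

IESDS → P1:{A,B} P2:{R,S,T}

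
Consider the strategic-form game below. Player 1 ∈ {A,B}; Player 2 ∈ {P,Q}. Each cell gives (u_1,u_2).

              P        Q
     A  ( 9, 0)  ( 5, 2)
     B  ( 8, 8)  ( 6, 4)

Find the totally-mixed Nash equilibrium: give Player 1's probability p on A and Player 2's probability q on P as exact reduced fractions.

P1 indiff ⇒ q·9+(1-q)·5 = q·8+(1-q)·6 ⇒ q(1) = (1-q)(1) ⇒ q = 1/2
P2 indiff ⇒ p·0+(1-p)·8 = p·2+(1-p)·4 ⇒ p(-2) = (1-p)(-4) ⇒ p = 2/3

P1 mixes 2/3 on A; P2 mixes 1/2 on P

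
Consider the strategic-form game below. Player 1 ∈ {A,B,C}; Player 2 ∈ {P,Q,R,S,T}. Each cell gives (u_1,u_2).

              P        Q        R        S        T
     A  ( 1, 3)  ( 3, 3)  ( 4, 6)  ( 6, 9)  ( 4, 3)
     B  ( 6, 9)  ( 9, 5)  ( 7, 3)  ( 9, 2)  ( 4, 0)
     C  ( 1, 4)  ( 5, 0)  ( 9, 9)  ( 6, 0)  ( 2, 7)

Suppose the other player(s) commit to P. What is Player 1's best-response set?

BR_1 = {B}

u_1(A vs P) = 1
u_1(B vs P) = 6
u_1(C vs P) = 1
max payoff 6 at {B}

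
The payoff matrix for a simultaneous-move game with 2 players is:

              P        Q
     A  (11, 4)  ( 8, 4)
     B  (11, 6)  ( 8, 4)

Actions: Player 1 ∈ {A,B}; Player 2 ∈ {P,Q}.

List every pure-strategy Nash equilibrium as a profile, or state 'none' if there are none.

(A,P): NE
(A,Q): NE
(B,P): NE
(B,Q): not NE [P2→P gives 6>4]

PSNE = {(A,P), (A,Q), (B,P)}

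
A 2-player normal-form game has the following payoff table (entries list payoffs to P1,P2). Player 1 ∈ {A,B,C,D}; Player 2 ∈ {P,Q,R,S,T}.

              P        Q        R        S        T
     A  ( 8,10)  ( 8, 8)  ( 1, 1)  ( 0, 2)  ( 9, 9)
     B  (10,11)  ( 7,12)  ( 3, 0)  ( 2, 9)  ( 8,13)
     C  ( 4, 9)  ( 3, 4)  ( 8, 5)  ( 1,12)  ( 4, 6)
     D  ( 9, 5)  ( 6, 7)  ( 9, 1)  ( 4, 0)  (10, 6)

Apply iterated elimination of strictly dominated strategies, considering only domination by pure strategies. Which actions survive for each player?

P1 drop C (D beats it: P:9>4 Q:6>3 R:9>8 S:4>1 T:10>4)
P2 drop R (P beats it: A:10>1 B:11>0 D:5>1)
P2 drop S (P beats it: A:10>2 B:11>9 D:5>0)
P1→{A,B,D} P2→{P,Q,T}

IESDS → P1:{A,B,D} P2:{P,Q,T}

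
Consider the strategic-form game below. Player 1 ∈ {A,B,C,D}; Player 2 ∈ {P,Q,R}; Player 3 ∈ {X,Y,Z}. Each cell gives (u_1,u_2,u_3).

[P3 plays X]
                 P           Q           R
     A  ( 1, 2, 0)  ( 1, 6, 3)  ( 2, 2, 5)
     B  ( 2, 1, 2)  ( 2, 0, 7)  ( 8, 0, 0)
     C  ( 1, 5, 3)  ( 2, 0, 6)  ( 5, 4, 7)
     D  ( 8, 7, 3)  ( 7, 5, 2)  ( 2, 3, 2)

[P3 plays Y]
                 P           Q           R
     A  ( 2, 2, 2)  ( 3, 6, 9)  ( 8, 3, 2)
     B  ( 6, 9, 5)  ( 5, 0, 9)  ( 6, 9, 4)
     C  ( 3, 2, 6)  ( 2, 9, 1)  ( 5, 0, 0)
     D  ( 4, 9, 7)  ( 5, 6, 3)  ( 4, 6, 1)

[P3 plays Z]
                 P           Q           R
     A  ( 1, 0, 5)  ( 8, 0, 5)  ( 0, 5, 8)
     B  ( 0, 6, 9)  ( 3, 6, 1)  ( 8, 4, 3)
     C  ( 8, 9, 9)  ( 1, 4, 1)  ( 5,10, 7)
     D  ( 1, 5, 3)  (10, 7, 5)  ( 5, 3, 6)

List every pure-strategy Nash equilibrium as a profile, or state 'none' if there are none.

Nash profiles: (D,Q,Z)

(A,P,X): not NE [P1→D gives 8>1; P2→Q gives 6>2; P3→Z gives 5>0]
(A,P,Y): not NE [P1→B gives 6>2; P2→Q gives 6>2; P3→Z gives 5>2]
(A,P,Z): not NE [P1→C gives 8>1; P2→R gives 5>0]
(A,Q,X): not NE [P1→D gives 7>1; P3→Y gives 9>3]
(A,Q,Y): not NE [P1→D gives 5>3]
(A,Q,Z): not NE [P1→D gives 10>8; P2→R gives 5>0; P3→Y gives 9>5]
(A,R,X): not NE [P1→B gives 8>2; P2→Q gives 6>2; P3→Z gives 8>5]
(A,R,Y): not NE [P2→Q gives 6>3; P3→Z gives 8>2]
(A,R,Z): not NE [P1→B gives 8>0]
(B,P,X): not NE [P1→D gives 8>2; P3→Z gives 9>2]
(B,P,Y): not NE [P3→Z gives 9>5]
(B,P,Z): not NE [P1→C gives 8>0]
(B,Q,X): not NE [P1→D gives 7>2; P2→P gives 1>0; P3→Y gives 9>7]
(B,Q,Y): not NE [P2→R gives 9>0]
(B,Q,Z): not NE [P1→D gives 10>3; P3→Y gives 9>1]
(B,R,X): not NE [P2→P gives 1>0; P3→Y gives 4>0]
(B,R,Y): not NE [P1→A gives 8>6]
(B,R,Z): not NE [P2→Q gives 6>4; P3→Y gives 4>3]
(C,P,X): not NE [P1→D gives 8>1; P3→Z gives 9>3]
(C,P,Y): not NE [P1→B gives 6>3; P2→Q gives 9>2; P3→Z gives 9>6]
(C,P,Z): not NE [P2→R gives 10>9]
(C,Q,X): not NE [P1→D gives 7>2; P2→P gives 5>0]
(C,Q,Y): not NE [P1→D gives 5>2; P3→X gives 6>1]
(C,Q,Z): not NE [P1→D gives 10>1; P2→R gives 10>4; P3→X gives 6>1]
(C,R,X): not NE [P1→B gives 8>5; P2→P gives 5>4]
(C,R,Y): not NE [P1→A gives 8>5; P2→Q gives 9>0; P3→Z gives 7>0]
(C,R,Z): not NE [P1→B gives 8>5]
(D,P,X): not NE [P3→Y gives 7>3]
(D,P,Y): not NE [P1→B gives 6>4]
(D,P,Z): not NE [P1→C gives 8>1; P2→Q gives 7>5; P3→Y gives 7>3]
(D,Q,X): not NE [P2→P gives 7>5; P3→Z gives 5>2]
(D,Q,Y): not NE [P2→P gives 9>6; P3→Z gives 5>3]
(D,Q,Z): NE
(D,R,X): not NE [P1→B gives 8>2; P2→P gives 7>3; P3→Z gives 6>2]
(D,R,Y): not NE [P1→A gives 8>4; P2→P gives 9>6; P3→Z gives 6>1]
(D,R,Z): not NE [P1→B gives 8>5; P2→Q gives 7>3]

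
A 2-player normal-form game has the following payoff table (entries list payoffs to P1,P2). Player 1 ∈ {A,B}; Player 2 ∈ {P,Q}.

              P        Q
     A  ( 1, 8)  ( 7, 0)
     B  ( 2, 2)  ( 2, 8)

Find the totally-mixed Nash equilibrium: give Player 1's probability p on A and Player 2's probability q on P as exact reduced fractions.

P1 indiff ⇒ q·1+(1-q)·7 = q·2+(1-q)·2 ⇒ q(-1) = (1-q)(-5) ⇒ q = 5/6
P2 indiff ⇒ p·8+(1-p)·2 = p·0+(1-p)·8 ⇒ p(8) = (1-p)(6) ⇒ p = 3/7

p=3/7, q=5/6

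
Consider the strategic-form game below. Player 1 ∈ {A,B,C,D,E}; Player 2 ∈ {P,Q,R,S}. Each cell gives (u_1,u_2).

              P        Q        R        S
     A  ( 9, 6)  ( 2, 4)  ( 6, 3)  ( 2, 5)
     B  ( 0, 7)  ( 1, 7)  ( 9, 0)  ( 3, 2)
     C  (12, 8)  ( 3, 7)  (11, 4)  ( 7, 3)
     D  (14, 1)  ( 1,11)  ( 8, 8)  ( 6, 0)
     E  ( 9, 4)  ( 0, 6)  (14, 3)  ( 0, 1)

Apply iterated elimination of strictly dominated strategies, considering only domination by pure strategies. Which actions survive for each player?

Remaining: P1:{C,D} P2:{P,Q}

P1 drop A (C beats it: P:12>9 Q:3>2 R:11>6 S:7>2)
P1 drop B (C beats it: P:12>0 Q:3>1 R:11>9 S:7>3)
P2 drop R (Q beats it: C:7>4 D:11>8 E:6>3)
P1 drop E (C beats it: P:12>9 Q:3>0 S:7>0)
P2 drop S (P beats it: C:8>3 D:1>0)
P1→{C,D} P2→{P,Q}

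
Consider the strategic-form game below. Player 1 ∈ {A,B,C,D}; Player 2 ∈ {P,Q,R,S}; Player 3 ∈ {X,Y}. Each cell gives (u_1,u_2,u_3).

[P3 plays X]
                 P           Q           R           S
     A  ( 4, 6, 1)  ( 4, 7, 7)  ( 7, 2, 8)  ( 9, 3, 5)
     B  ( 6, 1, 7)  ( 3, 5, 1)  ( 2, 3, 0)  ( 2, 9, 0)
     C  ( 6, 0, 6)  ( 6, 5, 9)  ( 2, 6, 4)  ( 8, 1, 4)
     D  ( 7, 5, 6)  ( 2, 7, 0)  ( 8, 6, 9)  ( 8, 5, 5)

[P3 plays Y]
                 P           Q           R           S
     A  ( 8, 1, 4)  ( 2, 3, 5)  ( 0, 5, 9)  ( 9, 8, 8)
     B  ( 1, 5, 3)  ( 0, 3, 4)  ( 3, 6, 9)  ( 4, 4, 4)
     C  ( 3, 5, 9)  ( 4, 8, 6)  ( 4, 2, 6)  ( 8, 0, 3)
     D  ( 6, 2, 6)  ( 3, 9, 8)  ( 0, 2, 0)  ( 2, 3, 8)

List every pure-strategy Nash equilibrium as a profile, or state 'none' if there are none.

(A,P,X): not NE [P1→D gives 7>4; P2→Q gives 7>6; P3→Y gives 4>1]
(A,P,Y): not NE [P2→S gives 8>1]
(A,Q,X): not NE [P1→C gives 6>4]
(A,Q,Y): not NE [P1→C gives 4>2; P2→S gives 8>3; P3→X gives 7>5]
(A,R,X): not NE [P1→D gives 8>7; P2→Q gives 7>2; P3→Y gives 9>8]
(A,R,Y): not NE [P1→C gives 4>0; P2→S gives 8>5]
(A,S,X): not NE [P2→Q gives 7>3; P3→Y gives 8>5]
(A,S,Y): NE
(B,P,X): not NE [P1→D gives 7>6; P2→S gives 9>1]
(B,P,Y): not NE [P1→A gives 8>1; P2→R gives 6>5; P3→X gives 7>3]
(B,Q,X): not NE [P1→C gives 6>3; P2→S gives 9>5; P3→Y gives 4>1]
(B,Q,Y): not NE [P1→C gives 4>0; P2→R gives 6>3]
(B,R,X): not NE [P1→D gives 8>2; P2→S gives 9>3; P3→Y gives 9>0]
(B,R,Y): not NE [P1→C gives 4>3]
(B,S,X): not NE [P1→A gives 9>2; P3→Y gives 4>0]
(B,S,Y): not NE [P1→A gives 9>4; P2→R gives 6>4]
(C,P,X): not NE [P1→D gives 7>6; P2→R gives 6>0; P3→Y gives 9>6]
(C,P,Y): not NE [P1→A gives 8>3; P2→Q gives 8>5]
(C,Q,X): not NE [P2→R gives 6>5]
(C,Q,Y): not NE [P3→X gives 9>6]
(C,R,X): not NE [P1→D gives 8>2; P3→Y gives 6>4]
(C,R,Y): not NE [P2→Q gives 8>2]
(C,S,X): not NE [P1→A gives 9>8; P2→R gives 6>1]
(C,S,Y): not NE [P1→A gives 9>8; P2→Q gives 8>0; P3→X gives 4>3]
(D,P,X): not NE [P2→Q gives 7>5]
(D,P,Y): not NE [P1→A gives 8>6; P2→Q gives 9>2]
(D,Q,X): not NE [P1→C gives 6>2; P3→Y gives 8>0]
(D,Q,Y): not NE [P1→C gives 4>3]
(D,R,X): not NE [P2→Q gives 7>6]
(D,R,Y): not NE [P1→C gives 4>0; P2→Q gives 9>2; P3→X gives 9>0]
(D,S,X): not NE [P1→A gives 9>8; P2→Q gives 7>5; P3→Y gives 8>5]
(D,S,Y): not NE [P1→A gives 9>2; P2→Q gives 9>3]

Nash profiles: (A,S,Y)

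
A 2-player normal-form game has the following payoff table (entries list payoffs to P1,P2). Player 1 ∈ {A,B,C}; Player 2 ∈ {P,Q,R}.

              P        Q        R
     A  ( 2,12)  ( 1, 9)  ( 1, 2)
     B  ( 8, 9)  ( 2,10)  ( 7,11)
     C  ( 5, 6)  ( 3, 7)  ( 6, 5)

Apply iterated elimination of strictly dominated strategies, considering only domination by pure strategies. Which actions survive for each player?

IESDS → P1:{B,C} P2:{Q,R}

P1 drop A (B beats it: P:8>2 Q:2>1 R:7>1)
P2 drop P (Q beats it: B:10>9 C:7>6)
P1→{B,C} P2→{Q,R}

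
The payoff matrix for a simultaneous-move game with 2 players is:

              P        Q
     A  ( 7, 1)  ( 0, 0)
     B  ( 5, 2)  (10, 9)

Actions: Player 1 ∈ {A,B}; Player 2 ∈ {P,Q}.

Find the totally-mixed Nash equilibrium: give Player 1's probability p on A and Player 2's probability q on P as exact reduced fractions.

P1 mixes 7/8 on A; P2 mixes 5/6 on P

P1 indiff ⇒ q·7+(1-q)·0 = q·5+(1-q)·10 ⇒ q(2) = (1-q)(10) ⇒ q = 5/6
P2 indiff ⇒ p·1+(1-p)·2 = p·0+(1-p)·9 ⇒ p(1) = (1-p)(7) ⇒ p = 7/8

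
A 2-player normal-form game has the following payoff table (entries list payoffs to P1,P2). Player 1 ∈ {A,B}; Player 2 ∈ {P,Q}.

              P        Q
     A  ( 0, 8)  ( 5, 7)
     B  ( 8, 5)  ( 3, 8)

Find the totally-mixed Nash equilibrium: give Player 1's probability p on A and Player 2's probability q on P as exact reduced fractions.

P1 indiff ⇒ q·0+(1-q)·5 = q·8+(1-q)·3 ⇒ q(-8) = (1-q)(-2) ⇒ q = 1/5
P2 indiff ⇒ p·8+(1-p)·5 = p·7+(1-p)·8 ⇒ p(1) = (1-p)(3) ⇒ p = 3/4

p=3/4, q=1/5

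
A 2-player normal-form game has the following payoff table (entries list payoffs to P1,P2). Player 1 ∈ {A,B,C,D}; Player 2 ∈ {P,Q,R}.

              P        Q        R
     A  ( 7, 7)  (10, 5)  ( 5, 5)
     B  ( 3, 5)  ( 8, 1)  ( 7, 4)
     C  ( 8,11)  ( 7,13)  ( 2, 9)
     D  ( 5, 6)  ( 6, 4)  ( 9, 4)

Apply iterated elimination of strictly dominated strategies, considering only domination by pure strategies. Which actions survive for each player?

IESDS → P1:{A,C} P2:{P,Q}

P2 drop R (P beats it: A:7>5 B:5>4 C:11>9 D:6>4)
P1 drop B (A beats it: P:7>3 Q:10>8)
P1 drop D (A beats it: P:7>5 Q:10>6)
P1→{A,C} P2→{P,Q}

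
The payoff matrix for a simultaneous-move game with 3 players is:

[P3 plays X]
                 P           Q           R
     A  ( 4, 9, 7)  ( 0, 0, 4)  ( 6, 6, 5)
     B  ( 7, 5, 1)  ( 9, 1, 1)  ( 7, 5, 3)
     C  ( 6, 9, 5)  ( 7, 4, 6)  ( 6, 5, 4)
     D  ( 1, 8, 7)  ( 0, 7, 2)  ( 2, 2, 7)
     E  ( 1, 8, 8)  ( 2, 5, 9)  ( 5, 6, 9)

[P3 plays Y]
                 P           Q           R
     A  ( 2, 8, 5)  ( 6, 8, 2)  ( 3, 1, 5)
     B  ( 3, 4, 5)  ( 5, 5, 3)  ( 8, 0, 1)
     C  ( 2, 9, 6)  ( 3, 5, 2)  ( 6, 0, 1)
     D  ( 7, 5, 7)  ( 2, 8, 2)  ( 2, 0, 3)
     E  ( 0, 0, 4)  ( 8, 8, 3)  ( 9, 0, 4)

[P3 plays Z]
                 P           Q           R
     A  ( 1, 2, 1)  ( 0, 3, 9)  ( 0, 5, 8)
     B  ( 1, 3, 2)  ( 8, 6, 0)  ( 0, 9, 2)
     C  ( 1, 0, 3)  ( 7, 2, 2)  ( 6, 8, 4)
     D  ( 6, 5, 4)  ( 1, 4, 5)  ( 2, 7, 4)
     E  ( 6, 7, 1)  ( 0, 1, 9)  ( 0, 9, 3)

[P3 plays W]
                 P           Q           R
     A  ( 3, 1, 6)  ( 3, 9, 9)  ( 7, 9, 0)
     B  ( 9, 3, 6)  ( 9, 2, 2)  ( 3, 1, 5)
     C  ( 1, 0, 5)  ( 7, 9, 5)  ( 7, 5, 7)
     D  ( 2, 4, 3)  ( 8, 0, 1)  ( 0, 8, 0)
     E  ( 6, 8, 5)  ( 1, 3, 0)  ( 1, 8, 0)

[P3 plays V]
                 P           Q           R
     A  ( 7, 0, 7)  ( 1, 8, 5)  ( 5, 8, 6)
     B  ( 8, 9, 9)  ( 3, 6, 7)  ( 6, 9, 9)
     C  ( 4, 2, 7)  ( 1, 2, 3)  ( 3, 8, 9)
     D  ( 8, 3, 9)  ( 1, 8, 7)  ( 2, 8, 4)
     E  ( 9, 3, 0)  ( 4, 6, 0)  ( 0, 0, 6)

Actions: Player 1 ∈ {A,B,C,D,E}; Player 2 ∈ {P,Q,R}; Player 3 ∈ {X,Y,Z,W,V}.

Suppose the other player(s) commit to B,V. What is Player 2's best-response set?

P2 best: {P,R}

u_2(P vs B,V) = 9
u_2(Q vs B,V) = 6
u_2(R vs B,V) = 9
max payoff 9 at {P,R}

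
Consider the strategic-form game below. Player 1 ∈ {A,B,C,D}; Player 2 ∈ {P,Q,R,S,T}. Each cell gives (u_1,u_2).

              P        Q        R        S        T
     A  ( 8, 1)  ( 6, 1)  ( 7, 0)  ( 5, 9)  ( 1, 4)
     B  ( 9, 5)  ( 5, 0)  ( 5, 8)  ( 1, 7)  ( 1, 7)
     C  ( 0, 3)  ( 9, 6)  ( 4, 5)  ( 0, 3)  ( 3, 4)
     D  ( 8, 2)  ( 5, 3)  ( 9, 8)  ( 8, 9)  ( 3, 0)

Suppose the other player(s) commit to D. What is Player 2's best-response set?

P2 best: {S}

u_2(P vs D) = 2
u_2(Q vs D) = 3
u_2(R vs D) = 8
u_2(S vs D) = 9
u_2(T vs D) = 0
max payoff 9 at {S}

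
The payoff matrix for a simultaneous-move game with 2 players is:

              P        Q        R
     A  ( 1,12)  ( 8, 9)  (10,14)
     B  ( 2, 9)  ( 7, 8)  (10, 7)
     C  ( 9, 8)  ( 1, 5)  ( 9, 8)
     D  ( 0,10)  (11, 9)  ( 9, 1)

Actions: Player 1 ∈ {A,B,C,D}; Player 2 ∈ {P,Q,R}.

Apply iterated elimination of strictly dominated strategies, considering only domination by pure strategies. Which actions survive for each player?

P2 drop Q (P beats it: A:12>9 B:9>8 C:8>5 D:10>9)
P1 drop D (A beats it: P:1>0 R:10>9)
P1→{A,B,C} P2→{P,R}

Survivors P1:{A,B,C} P2:{P,R}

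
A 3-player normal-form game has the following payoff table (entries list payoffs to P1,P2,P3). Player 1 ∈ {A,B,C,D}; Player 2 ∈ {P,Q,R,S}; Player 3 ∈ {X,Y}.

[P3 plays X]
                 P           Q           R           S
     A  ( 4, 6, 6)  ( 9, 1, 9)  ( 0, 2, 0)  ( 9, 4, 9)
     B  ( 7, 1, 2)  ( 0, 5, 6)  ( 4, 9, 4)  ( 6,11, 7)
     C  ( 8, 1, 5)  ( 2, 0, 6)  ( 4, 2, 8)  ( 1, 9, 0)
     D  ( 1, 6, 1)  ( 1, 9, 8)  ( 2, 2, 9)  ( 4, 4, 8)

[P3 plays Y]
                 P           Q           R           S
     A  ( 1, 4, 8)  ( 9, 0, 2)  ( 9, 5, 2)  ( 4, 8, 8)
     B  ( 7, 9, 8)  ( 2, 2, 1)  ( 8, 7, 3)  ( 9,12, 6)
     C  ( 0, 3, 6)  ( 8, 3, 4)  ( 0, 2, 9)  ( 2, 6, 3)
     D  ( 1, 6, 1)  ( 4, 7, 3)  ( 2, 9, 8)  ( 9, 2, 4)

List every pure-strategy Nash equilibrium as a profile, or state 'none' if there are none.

(A,P,X): not NE [P1→C gives 8>4; P3→Y gives 8>6]
(A,P,Y): not NE [P1→B gives 7>1; P2→S gives 8>4]
(A,Q,X): not NE [P2→P gives 6>1]
(A,Q,Y): not NE [P2→S gives 8>0; P3→X gives 9>2]
(A,R,X): not NE [P1→C gives 4>0; P2→P gives 6>2; P3→Y gives 2>0]
(A,R,Y): not NE [P2→S gives 8>5]
(A,S,X): not NE [P2→P gives 6>4]
(A,S,Y): not NE [P1→D gives 9>4; P3→X gives 9>8]
(B,P,X): not NE [P1→C gives 8>7; P2→S gives 11>1; P3→Y gives 8>2]
(B,P,Y): not NE [P2→S gives 12>9]
(B,Q,X): not NE [P1→A gives 9>0; P2→S gives 11>5]
(B,Q,Y): not NE [P1→A gives 9>2; P2→S gives 12>2; P3→X gives 6>1]
(B,R,X): not NE [P2→S gives 11>9]
(B,R,Y): not NE [P1→A gives 9>8; P2→S gives 12>7; P3→X gives 4>3]
(B,S,X): not NE [P1→A gives 9>6]
(B,S,Y): not NE [P3→X gives 7>6]
(C,P,X): not NE [P2→S gives 9>1; P3→Y gives 6>5]
(C,P,Y): not NE [P1→B gives 7>0; P2→S gives 6>3]
(C,Q,X): not NE [P1→A gives 9>2; P2→S gives 9>0]
(C,Q,Y): not NE [P1→A gives 9>8; P2→S gives 6>3; P3→X gives 6>4]
(C,R,X): not NE [P2→S gives 9>2; P3→Y gives 9>8]
(C,R,Y): not NE [P1→A gives 9>0; P2→S gives 6>2]
(C,S,X): not NE [P1→A gives 9>1; P3→Y gives 3>0]
(C,S,Y): not NE [P1→D gives 9>2]
(D,P,X): not NE [P1→C gives 8>1; P2→Q gives 9>6]
(D,P,Y): not NE [P1→B gives 7>1; P2→R gives 9>6]
(D,Q,X): not NE [P1→A gives 9>1]
(D,Q,Y): not NE [P1→A gives 9>4; P2→R gives 9>7; P3→X gives 8>3]
(D,R,X): not NE [P1→C gives 4>2; P2→Q gives 9>2]
(D,R,Y): not NE [P1→A gives 9>2; P3→X gives 9>8]
(D,S,X): not NE [P1→A gives 9>4; P2→Q gives 9>4]
(D,S,Y): not NE [P2→R gives 9>2; P3→X gives 8>4]

Equilibria: none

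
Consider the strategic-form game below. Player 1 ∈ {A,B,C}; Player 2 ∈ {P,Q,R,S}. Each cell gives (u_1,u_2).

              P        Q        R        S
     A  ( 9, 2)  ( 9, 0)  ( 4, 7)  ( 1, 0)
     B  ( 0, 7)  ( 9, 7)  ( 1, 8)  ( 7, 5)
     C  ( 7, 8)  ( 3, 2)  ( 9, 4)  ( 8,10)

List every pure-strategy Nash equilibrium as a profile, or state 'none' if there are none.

PSNE = {(C,S)}

(A,P): not NE [P2→R gives 7>2]
(A,Q): not NE [P2→R gives 7>0]
(A,R): not NE [P1→C gives 9>4]
(A,S): not NE [P1→C gives 8>1; P2→R gives 7>0]
(B,P): not NE [P1→A gives 9>0; P2→R gives 8>7]
(B,Q): not NE [P2→R gives 8>7]
(B,R): not NE [P1→C gives 9>1]
(B,S): not NE [P1→C gives 8>7; P2→R gives 8>5]
(C,P): not NE [P1→A gives 9>7; P2→S gives 10>8]
(C,Q): not NE [P1→B gives 9>3; P2→S gives 10>2]
(C,R): not NE [P2→S gives 10>4]
(C,S): NE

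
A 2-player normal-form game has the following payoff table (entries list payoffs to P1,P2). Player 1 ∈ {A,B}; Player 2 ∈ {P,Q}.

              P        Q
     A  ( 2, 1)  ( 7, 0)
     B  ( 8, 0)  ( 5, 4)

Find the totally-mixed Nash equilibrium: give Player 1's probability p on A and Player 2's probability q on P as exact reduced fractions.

P1 mixes 4/5 on A; P2 mixes 1/4 on P

P1 indiff ⇒ q·2+(1-q)·7 = q·8+(1-q)·5 ⇒ q(-6) = (1-q)(-2) ⇒ q = 1/4
P2 indiff ⇒ p·1+(1-p)·0 = p·0+(1-p)·4 ⇒ p(1) = (1-p)(4) ⇒ p = 4/5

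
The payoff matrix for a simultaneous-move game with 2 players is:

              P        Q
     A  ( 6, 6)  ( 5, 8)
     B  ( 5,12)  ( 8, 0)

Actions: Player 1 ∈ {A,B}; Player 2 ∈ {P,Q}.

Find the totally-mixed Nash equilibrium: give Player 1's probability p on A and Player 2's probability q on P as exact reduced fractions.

P1 indiff ⇒ q·6+(1-q)·5 = q·5+(1-q)·8 ⇒ q(1) = (1-q)(3) ⇒ q = 3/4
P2 indiff ⇒ p·6+(1-p)·12 = p·8+(1-p)·0 ⇒ p(-2) = (1-p)(-12) ⇒ p = 6/7

p=6/7, q=3/4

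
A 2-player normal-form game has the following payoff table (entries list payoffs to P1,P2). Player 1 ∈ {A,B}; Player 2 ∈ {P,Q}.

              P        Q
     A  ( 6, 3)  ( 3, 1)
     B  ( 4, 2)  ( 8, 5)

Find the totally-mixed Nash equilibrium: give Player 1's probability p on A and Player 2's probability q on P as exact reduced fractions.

P1 indiff ⇒ q·6+(1-q)·3 = q·4+(1-q)·8 ⇒ q(2) = (1-q)(5) ⇒ q = 5/7
P2 indiff ⇒ p·3+(1-p)·2 = p·1+(1-p)·5 ⇒ p(2) = (1-p)(3) ⇒ p = 3/5

P1 mixes 3/5 on A; P2 mixes 5/7 on P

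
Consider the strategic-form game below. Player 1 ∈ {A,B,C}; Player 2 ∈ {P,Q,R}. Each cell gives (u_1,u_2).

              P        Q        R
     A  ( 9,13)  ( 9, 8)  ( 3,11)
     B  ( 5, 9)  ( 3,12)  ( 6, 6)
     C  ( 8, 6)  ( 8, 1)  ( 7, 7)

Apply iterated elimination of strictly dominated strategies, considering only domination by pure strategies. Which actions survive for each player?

Survivors P1:{A,C} P2:{P,R}

P1 drop B (C beats it: P:8>5 Q:8>3 R:7>6)
P2 drop Q (P beats it: A:13>8 C:6>1)
P1→{A,C} P2→{P,R}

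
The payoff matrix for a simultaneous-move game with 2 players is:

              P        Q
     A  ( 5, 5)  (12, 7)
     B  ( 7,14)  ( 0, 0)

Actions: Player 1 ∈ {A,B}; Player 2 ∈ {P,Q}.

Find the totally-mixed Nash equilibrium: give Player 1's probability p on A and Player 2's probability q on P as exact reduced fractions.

p=7/8, q=6/7

P1 indiff ⇒ q·5+(1-q)·12 = q·7+(1-q)·0 ⇒ q(-2) = (1-q)(-12) ⇒ q = 6/7
P2 indiff ⇒ p·5+(1-p)·14 = p·7+(1-p)·0 ⇒ p(-2) = (1-p)(-14) ⇒ p = 7/8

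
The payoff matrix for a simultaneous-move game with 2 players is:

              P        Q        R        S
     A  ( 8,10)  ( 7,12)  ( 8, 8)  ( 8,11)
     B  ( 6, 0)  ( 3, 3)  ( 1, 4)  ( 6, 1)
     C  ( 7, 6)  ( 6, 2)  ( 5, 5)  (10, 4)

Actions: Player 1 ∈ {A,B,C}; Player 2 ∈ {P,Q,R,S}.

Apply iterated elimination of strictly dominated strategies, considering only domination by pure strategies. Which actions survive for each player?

P1 drop B (A beats it: P:8>6 Q:7>3 R:8>1 S:8>6)
P2 drop R (P beats it: A:10>8 C:6>5)
P1→{A,C} P2→{P,Q,S}

IESDS → P1:{A,C} P2:{P,Q,S}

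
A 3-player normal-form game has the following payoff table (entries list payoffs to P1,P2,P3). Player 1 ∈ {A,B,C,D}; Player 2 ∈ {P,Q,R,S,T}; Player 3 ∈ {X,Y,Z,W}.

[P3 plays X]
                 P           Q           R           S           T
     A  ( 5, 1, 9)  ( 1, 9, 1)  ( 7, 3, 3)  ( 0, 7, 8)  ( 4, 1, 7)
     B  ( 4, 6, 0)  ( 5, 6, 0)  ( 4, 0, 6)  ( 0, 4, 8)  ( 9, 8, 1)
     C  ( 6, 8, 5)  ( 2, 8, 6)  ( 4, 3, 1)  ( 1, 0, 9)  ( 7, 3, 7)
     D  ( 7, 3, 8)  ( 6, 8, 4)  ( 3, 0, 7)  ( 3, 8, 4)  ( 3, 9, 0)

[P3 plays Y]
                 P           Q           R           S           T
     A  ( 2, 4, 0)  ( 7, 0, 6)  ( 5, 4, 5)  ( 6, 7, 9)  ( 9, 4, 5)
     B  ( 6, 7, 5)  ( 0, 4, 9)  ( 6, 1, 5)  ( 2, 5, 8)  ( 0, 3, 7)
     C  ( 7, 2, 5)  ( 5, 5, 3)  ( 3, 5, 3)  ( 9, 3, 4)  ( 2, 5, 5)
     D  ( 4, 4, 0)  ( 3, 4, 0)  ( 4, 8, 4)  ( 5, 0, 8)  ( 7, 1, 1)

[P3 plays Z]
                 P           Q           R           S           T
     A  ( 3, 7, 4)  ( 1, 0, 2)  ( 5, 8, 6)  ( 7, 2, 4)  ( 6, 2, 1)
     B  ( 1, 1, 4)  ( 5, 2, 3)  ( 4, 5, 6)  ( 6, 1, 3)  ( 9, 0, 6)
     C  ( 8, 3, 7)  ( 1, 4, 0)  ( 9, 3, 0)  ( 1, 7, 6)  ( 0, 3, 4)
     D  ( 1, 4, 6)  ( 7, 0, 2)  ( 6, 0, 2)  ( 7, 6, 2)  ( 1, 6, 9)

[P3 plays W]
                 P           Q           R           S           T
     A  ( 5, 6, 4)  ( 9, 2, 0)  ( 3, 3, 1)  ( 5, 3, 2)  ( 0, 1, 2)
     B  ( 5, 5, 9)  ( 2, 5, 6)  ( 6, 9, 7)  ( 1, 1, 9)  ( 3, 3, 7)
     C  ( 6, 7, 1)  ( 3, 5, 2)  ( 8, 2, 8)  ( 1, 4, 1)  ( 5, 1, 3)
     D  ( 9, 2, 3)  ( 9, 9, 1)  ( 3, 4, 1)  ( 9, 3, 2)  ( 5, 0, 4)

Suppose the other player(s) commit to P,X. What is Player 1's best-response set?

u_1(A vs P,X) = 5
u_1(B vs P,X) = 4
u_1(C vs P,X) = 6
u_1(D vs P,X) = 7
max payoff 7 at {D}

argmax u_1 = {D}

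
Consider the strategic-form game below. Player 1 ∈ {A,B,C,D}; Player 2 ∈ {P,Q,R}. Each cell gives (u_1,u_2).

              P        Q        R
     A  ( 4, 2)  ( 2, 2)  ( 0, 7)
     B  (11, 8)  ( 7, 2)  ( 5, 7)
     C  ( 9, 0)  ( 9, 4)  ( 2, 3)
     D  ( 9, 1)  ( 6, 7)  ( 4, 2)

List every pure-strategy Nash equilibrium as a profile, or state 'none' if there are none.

(A,P): not NE [P1→B gives 11>4; P2→R gives 7>2]
(A,Q): not NE [P1→C gives 9>2; P2→R gives 7>2]
(A,R): not NE [P1→B gives 5>0]
(B,P): NE
(B,Q): not NE [P1→C gives 9>7; P2→P gives 8>2]
(B,R): not NE [P2→P gives 8>7]
(C,P): not NE [P1→B gives 11>9; P2→Q gives 4>0]
(C,Q): NE
(C,R): not NE [P1→B gives 5>2; P2→Q gives 4>3]
(D,P): not NE [P1→B gives 11>9; P2→Q gives 7>1]
(D,Q): not NE [P1→C gives 9>6]
(D,R): not NE [P1→B gives 5>4; P2→Q gives 7>2]

Nash profiles: (B,P), (C,Q)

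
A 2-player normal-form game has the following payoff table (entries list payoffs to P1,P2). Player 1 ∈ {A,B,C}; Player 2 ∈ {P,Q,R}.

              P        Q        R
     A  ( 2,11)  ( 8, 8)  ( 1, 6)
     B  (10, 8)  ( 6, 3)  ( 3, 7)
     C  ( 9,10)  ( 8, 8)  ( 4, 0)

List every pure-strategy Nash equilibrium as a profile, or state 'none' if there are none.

(A,P): not NE [P1→B gives 10>2]
(A,Q): not NE [P2→P gives 11>8]
(A,R): not NE [P1→C gives 4>1; P2→P gives 11>6]
(B,P): NE
(B,Q): not NE [P1→C gives 8>6; P2→P gives 8>3]
(B,R): not NE [P1→C gives 4>3; P2→P gives 8>7]
(C,P): not NE [P1→B gives 10>9]
(C,Q): not NE [P2→P gives 10>8]
(C,R): not NE [P2→P gives 10>0]

Nash profiles: (B,P)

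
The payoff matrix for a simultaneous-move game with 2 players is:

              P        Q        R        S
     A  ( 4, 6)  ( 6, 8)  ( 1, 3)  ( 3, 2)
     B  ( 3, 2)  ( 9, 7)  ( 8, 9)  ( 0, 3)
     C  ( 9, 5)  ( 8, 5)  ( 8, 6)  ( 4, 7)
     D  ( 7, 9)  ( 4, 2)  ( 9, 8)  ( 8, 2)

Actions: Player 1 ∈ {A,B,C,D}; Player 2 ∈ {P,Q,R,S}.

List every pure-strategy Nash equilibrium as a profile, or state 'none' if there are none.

No pure NE.

(A,P): not NE [P1→C gives 9>4; P2→Q gives 8>6]
(A,Q): not NE [P1→B gives 9>6]
(A,R): not NE [P1→D gives 9>1; P2→Q gives 8>3]
(A,S): not NE [P1→D gives 8>3; P2→Q gives 8>2]
(B,P): not NE [P1→C gives 9>3; P2→R gives 9>2]
(B,Q): not NE [P2→R gives 9>7]
(B,R): not NE [P1→D gives 9>8]
(B,S): not NE [P1→D gives 8>0; P2→R gives 9>3]
(C,P): not NE [P2→S gives 7>5]
(C,Q): not NE [P1→B gives 9>8; P2→S gives 7>5]
(C,R): not NE [P1→D gives 9>8; P2→S gives 7>6]
(C,S): not NE [P1→D gives 8>4]
(D,P): not NE [P1→C gives 9>7]
(D,Q): not NE [P1→B gives 9>4; P2→P gives 9>2]
(D,R): not NE [P2→P gives 9>8]
(D,S): not NE [P2→P gives 9>2]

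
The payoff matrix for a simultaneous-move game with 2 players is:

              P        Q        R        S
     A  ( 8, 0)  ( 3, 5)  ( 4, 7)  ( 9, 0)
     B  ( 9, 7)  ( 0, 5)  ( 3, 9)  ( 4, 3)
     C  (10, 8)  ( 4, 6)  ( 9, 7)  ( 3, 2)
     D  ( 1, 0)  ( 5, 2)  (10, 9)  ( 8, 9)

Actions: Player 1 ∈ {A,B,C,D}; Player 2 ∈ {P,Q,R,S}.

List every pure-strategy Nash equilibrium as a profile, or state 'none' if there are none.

(A,P): not NE [P1→C gives 10>8; P2→R gives 7>0]
(A,Q): not NE [P1→D gives 5>3; P2→R gives 7>5]
(A,R): not NE [P1→D gives 10>4]
(A,S): not NE [P2→R gives 7>0]
(B,P): not NE [P1→C gives 10>9; P2→R gives 9>7]
(B,Q): not NE [P1→D gives 5>0; P2→R gives 9>5]
(B,R): not NE [P1→D gives 10>3]
(B,S): not NE [P1→A gives 9>4; P2→R gives 9>3]
(C,P): NE
(C,Q): not NE [P1→D gives 5>4; P2→P gives 8>6]
(C,R): not NE [P1→D gives 10>9; P2→P gives 8>7]
(C,S): not NE [P1→A gives 9>3; P2→P gives 8>2]
(D,P): not NE [P1→C gives 10>1; P2→S gives 9>0]
(D,Q): not NE [P2→S gives 9>2]
(D,R): NE
(D,S): not NE [P1→A gives 9>8]

PSNE = {(C,P), (D,R)}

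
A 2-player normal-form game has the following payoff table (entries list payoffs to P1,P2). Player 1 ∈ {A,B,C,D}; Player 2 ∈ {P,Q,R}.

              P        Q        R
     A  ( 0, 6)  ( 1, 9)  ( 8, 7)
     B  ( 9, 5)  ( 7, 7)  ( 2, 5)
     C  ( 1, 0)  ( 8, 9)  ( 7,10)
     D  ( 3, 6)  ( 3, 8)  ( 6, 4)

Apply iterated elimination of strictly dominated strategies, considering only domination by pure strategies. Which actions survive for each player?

P2 drop P (Q beats it: A:9>6 B:7>5 C:9>0 D:8>6)
P1 drop B (C beats it: Q:8>7 R:7>2)
P1 drop D (C beats it: Q:8>3 R:7>6)
P1→{A,C} P2→{Q,R}

Remaining: P1:{A,C} P2:{Q,R}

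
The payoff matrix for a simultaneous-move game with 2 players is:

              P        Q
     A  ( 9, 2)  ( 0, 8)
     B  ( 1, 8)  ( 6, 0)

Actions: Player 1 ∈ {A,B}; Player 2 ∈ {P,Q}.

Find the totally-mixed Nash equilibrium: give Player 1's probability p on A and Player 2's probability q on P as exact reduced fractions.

P1 indiff ⇒ q·9+(1-q)·0 = q·1+(1-q)·6 ⇒ q(8) = (1-q)(6) ⇒ q = 3/7
P2 indiff ⇒ p·2+(1-p)·8 = p·8+(1-p)·0 ⇒ p(-6) = (1-p)(-8) ⇒ p = 4/7

P1 mixes 4/7 on A; P2 mixes 3/7 on P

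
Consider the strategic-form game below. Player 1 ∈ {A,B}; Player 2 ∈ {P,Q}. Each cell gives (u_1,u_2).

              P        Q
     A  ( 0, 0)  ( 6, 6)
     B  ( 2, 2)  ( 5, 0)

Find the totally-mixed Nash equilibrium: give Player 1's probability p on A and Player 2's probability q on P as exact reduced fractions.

P1 indiff ⇒ q·0+(1-q)·6 = q·2+(1-q)·5 ⇒ q(-2) = (1-q)(-1) ⇒ q = 1/3
P2 indiff ⇒ p·0+(1-p)·2 = p·6+(1-p)·0 ⇒ p(-6) = (1-p)(-2) ⇒ p = 1/4

P1 mixes 1/4 on A; P2 mixes 1/3 on P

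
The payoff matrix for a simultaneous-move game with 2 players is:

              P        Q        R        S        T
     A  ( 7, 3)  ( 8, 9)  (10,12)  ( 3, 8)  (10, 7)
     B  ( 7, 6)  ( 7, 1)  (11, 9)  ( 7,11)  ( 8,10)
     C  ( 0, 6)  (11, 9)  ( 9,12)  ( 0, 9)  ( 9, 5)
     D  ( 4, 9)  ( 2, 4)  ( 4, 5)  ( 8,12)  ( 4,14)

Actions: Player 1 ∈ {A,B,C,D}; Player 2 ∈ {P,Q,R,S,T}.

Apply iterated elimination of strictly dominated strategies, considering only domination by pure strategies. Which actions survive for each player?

P2 drop P (S beats it: A:8>3 B:11>6 C:9>6 D:12>9)
P2 drop Q (R beats it: A:12>9 B:9>1 C:12>9 D:5>4)
P1 drop C (A beats it: R:10>9 S:3>0 T:10>9)
P1→{A,B,D} P2→{R,S,T}

Survivors P1:{A,B,D} P2:{R,S,T}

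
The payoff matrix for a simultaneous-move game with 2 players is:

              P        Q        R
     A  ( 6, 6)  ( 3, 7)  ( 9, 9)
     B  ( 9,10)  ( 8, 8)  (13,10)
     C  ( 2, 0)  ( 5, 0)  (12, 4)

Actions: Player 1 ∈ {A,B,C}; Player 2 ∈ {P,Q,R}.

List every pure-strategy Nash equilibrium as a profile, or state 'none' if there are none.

NE set: (B,P), (B,R)

(A,P): not NE [P1→B gives 9>6; P2→R gives 9>6]
(A,Q): not NE [P1→B gives 8>3; P2→R gives 9>7]
(A,R): not NE [P1→B gives 13>9]
(B,P): NE
(B,Q): not NE [P2→R gives 10>8]
(B,R): NE
(C,P): not NE [P1→B gives 9>2; P2→R gives 4>0]
(C,Q): not NE [P1→B gives 8>5; P2→R gives 4>0]
(C,R): not NE [P1→B gives 13>12]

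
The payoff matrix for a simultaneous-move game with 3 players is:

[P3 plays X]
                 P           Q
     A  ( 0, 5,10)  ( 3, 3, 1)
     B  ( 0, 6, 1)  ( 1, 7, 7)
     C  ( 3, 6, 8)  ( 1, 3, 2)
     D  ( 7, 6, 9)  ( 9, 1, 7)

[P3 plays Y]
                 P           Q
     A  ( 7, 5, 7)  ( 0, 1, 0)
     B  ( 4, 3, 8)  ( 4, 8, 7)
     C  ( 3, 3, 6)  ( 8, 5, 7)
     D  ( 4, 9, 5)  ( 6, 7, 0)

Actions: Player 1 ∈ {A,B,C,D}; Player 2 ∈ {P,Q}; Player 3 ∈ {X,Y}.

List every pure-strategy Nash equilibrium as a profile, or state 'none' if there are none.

PSNE = {(C,Q,Y), (D,P,X)}

(A,P,X): not NE [P1→D gives 7>0]
(A,P,Y): not NE [P3→X gives 10>7]
(A,Q,X): not NE [P1→D gives 9>3; P2→P gives 5>3]
(A,Q,Y): not NE [P1→C gives 8>0; P2→P gives 5>1; P3→X gives 1>0]
(B,P,X): not NE [P1→D gives 7>0; P2→Q gives 7>6; P3→Y gives 8>1]
(B,P,Y): not NE [P1→A gives 7>4; P2→Q gives 8>3]
(B,Q,X): not NE [P1→D gives 9>1]
(B,Q,Y): not NE [P1→C gives 8>4]
(C,P,X): not NE [P1→D gives 7>3]
(C,P,Y): not NE [P1→A gives 7>3; P2→Q gives 5>3; P3→X gives 8>6]
(C,Q,X): not NE [P1→D gives 9>1; P2→P gives 6>3; P3→Y gives 7>2]
(C,Q,Y): NE
(D,P,X): NE
(D,P,Y): not NE [P1→A gives 7>4; P3→X gives 9>5]
(D,Q,X): not NE [P2→P gives 6>1]
(D,Q,Y): not NE [P1→C gives 8>6; P2→P gives 9>7; P3→X gives 7>0]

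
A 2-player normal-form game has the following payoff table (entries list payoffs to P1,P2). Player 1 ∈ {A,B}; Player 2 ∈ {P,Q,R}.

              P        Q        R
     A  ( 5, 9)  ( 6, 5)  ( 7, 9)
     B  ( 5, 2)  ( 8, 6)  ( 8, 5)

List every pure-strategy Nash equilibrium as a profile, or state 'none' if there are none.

PSNE = {(A,P), (B,Q)}

(A,P): NE
(A,Q): not NE [P1→B gives 8>6; P2→R gives 9>5]
(A,R): not NE [P1→B gives 8>7]
(B,P): not NE [P2→Q gives 6>2]
(B,Q): NE
(B,R): not NE [P2→Q gives 6>5]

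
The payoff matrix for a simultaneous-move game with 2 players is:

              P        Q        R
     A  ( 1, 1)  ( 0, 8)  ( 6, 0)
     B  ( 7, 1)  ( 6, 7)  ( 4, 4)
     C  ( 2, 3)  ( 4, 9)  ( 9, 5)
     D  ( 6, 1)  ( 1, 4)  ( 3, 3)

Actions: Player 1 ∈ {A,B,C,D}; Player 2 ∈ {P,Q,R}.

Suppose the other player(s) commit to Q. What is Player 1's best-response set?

u_1(A vs Q) = 0
u_1(B vs Q) = 6
u_1(C vs Q) = 4
u_1(D vs Q) = 1
max payoff 6 at {B}

argmax u_1 = {B}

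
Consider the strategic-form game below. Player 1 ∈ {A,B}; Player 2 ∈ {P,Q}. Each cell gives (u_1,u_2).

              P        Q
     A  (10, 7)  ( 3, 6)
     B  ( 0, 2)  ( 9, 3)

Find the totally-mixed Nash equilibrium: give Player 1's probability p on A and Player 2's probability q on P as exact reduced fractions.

P1 indiff ⇒ q·10+(1-q)·3 = q·0+(1-q)·9 ⇒ q(10) = (1-q)(6) ⇒ q = 3/8
P2 indiff ⇒ p·7+(1-p)·2 = p·6+(1-p)·3 ⇒ p(1) = (1-p)(1) ⇒ p = 1/2

p=1/2, q=3/8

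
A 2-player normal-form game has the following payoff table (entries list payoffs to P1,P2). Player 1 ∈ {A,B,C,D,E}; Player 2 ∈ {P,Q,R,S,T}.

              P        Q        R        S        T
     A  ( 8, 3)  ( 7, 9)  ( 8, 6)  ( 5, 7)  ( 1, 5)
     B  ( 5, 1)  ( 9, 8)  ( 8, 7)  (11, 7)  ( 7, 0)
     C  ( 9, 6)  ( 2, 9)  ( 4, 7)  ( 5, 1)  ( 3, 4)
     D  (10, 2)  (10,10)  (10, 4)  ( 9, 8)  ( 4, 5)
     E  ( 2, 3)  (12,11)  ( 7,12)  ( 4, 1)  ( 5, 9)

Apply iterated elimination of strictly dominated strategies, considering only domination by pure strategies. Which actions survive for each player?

P1 drop A (D beats it: P:10>8 Q:10>7 R:10>8 S:9>5 T:4>1)
P1 drop C (D beats it: P:10>9 Q:10>2 R:10>4 S:9>5 T:4>3)
P2 drop P (Q beats it: B:8>1 D:10>2 E:11>3)
P2 drop S (Q beats it: B:8>7 D:10>8 E:11>1)
P2 drop T (Q beats it: B:8>0 D:10>5 E:11>9)
P1 drop B (D beats it: Q:10>9 R:10>8)
P1→{D,E} P2→{Q,R}

Remaining: P1:{D,E} P2:{Q,R}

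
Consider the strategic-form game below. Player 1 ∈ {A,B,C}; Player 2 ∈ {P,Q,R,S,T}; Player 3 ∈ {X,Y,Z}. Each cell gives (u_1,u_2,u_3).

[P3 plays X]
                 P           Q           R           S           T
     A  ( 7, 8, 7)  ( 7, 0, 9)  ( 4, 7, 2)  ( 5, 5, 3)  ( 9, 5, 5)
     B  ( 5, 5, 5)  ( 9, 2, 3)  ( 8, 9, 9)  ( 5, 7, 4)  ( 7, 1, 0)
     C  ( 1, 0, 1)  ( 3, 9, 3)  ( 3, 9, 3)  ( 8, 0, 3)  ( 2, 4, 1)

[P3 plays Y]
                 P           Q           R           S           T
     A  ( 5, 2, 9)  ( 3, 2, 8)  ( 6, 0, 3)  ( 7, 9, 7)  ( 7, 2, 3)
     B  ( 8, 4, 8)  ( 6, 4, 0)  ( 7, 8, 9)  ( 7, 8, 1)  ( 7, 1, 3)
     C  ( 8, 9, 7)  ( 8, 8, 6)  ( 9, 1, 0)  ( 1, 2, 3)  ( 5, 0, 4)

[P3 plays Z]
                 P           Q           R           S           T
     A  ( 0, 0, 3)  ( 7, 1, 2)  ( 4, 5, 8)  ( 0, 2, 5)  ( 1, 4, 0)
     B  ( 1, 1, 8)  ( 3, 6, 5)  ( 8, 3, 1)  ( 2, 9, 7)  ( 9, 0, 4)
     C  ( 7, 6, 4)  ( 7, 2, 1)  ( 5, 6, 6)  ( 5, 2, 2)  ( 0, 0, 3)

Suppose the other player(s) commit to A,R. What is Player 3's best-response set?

u_3(X vs A,R) = 2
u_3(Y vs A,R) = 3
u_3(Z vs A,R) = 8
max payoff 8 at {Z}

argmax u_3 = {Z}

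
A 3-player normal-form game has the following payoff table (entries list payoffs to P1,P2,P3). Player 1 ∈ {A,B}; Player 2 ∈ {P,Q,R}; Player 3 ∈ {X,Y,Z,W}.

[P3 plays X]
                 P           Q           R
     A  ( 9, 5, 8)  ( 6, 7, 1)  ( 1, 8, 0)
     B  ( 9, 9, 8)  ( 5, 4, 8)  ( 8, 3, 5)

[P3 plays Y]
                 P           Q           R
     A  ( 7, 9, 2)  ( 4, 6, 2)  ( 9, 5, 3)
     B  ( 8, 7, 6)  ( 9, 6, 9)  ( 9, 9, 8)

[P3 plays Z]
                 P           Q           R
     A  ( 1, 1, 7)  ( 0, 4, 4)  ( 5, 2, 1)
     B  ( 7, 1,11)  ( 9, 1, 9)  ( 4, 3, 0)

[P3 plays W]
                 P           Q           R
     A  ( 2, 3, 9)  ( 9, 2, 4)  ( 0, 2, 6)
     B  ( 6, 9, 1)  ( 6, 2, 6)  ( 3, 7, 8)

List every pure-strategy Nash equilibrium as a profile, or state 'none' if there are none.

(A,P,X): not NE [P2→R gives 8>5; P3→W gives 9>8]
(A,P,Y): not NE [P1→B gives 8>7; P3→W gives 9>2]
(A,P,Z): not NE [P1→B gives 7>1; P2→Q gives 4>1; P3→W gives 9>7]
(A,P,W): not NE [P1→B gives 6>2]
(A,Q,X): not NE [P2→R gives 8>7; P3→W gives 4>1]
(A,Q,Y): not NE [P1→B gives 9>4; P2→P gives 9>6; P3→W gives 4>2]
(A,Q,Z): not NE [P1→B gives 9>0]
(A,Q,W): not NE [P2→P gives 3>2]
(A,R,X): not NE [P1→B gives 8>1; P3→W gives 6>0]
(A,R,Y): not NE [P2→P gives 9>5; P3→W gives 6>3]
(A,R,Z): not NE [P2→Q gives 4>2; P3→W gives 6>1]
(A,R,W): not NE [P1→B gives 3>0; P2→P gives 3>2]
(B,P,X): not NE [P3→Z gives 11>8]
(B,P,Y): not NE [P2→R gives 9>7; P3→Z gives 11>6]
(B,P,Z): not NE [P2→R gives 3>1]
(B,P,W): not NE [P3→Z gives 11>1]
(B,Q,X): not NE [P1→A gives 6>5; P2→P gives 9>4; P3→Z gives 9>8]
(B,Q,Y): not NE [P2→R gives 9>6]
(B,Q,Z): not NE [P2→R gives 3>1]
(B,Q,W): not NE [P1→A gives 9>6; P2→P gives 9>2; P3→Z gives 9>6]
(B,R,X): not NE [P2→P gives 9>3; P3→W gives 8>5]
(B,R,Y): NE
(B,R,Z): not NE [P1→A gives 5>4; P3→W gives 8>0]
(B,R,W): not NE [P2→P gives 9>7]

Nash profiles: (B,R,Y)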